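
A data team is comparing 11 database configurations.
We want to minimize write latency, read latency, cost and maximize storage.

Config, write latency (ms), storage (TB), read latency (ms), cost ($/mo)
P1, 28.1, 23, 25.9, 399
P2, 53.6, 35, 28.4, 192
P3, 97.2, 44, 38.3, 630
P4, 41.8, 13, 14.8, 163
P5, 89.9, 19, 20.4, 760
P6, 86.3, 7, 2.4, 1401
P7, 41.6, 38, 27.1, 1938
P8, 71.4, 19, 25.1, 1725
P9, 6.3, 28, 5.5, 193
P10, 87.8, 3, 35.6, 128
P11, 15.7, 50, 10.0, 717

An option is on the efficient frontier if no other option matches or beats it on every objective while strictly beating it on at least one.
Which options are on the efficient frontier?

P1: dominated by P9 (write latency 6.3≤28.1, storage 28≥23, read latency 5.5≤25.9, cost 193≤399).
P2: not dominated.
P3: not dominated.
P4: not dominated.
P5: dominated by P9 (write latency 6.3≤89.9, storage 28≥19, read latency 5.5≤20.4, cost 193≤760).
P6: not dominated (best read latency).
P7: dominated by P11 (write latency 15.7≤41.6, storage 50≥38, read latency 10.0≤27.1, cost 717≤1938).
P8: dominated by P9 (write latency 6.3≤71.4, storage 28≥19, read latency 5.5≤25.1, cost 193≤1725).
P9: not dominated (best write latency).
P10: not dominated (best cost).
P11: not dominated (best storage).

P2, P3, P4, P6, P9, P10, P11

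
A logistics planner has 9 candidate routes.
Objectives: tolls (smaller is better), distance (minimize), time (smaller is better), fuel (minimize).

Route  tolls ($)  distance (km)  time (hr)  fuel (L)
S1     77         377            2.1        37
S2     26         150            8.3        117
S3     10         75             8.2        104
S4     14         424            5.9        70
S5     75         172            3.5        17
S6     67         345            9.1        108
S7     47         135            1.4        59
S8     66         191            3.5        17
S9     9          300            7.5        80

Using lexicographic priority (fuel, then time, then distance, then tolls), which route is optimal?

First minimize fuel: best is 17, kept {S5, S8}.
Then minimize time: best is 3.5, kept {S5, S8}.
Then minimize distance: best is 172, kept {S5}.

S5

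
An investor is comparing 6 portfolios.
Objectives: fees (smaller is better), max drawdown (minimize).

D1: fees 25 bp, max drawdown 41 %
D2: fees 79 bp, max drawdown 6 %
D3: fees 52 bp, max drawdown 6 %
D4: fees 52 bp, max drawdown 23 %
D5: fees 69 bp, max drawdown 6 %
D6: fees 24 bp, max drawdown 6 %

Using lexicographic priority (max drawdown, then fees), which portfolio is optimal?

First minimize max drawdown: best is 6, kept {D2, D3, D5, D6}.
Then minimize fees: best is 24, kept {D6}.

D6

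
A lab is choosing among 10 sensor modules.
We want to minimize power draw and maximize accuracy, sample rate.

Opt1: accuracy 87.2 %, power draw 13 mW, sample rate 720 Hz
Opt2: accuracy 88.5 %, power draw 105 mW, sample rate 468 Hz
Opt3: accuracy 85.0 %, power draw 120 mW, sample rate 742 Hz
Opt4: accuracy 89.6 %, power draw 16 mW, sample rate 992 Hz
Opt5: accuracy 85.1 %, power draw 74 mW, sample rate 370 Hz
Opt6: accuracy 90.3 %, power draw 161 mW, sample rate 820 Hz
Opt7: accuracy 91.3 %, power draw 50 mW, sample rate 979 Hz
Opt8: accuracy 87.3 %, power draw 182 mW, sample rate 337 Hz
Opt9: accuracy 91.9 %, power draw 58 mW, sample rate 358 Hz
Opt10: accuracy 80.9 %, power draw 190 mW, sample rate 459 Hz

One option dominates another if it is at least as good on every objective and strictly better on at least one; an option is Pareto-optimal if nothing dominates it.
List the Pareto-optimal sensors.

Opt1: not dominated (best power draw).
Opt2: dominated by Opt4 (accuracy 89.6≥88.5, power draw 16≤105, sample rate 992≥468).
Opt3: dominated by Opt4 (accuracy 89.6≥85.0, power draw 16≤120, sample rate 992≥742).
Opt4: not dominated (best sample rate).
Opt5: dominated by Opt1 (accuracy 87.2≥85.1, power draw 13≤74, sample rate 720≥370).
Opt6: dominated by Opt7 (accuracy 91.3≥90.3, power draw 50≤161, sample rate 979≥820).
Opt7: not dominated.
Opt8: dominated by Opt2 (accuracy 88.5≥87.3, power draw 105≤182, sample rate 468≥337).
Opt9: not dominated (best accuracy).
Opt10: dominated by Opt1 (accuracy 87.2≥80.9, power draw 13≤190, sample rate 720≥459).

Opt1, Opt4, Opt7, Opt9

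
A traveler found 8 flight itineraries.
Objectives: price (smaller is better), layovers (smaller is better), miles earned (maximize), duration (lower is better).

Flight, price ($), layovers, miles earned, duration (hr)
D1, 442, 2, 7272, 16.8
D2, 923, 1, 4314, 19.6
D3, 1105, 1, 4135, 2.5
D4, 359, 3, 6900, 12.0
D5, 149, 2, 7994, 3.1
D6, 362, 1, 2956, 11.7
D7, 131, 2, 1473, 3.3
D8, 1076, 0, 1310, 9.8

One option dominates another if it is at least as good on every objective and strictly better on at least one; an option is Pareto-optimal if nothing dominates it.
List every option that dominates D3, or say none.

none

D1: worse on layovers (2 vs 1).
D2: worse on duration (19.6 vs 2.5).
D4: worse on layovers (3 vs 1).
D5: worse on layovers (2 vs 1).
D6: worse on miles earned (2956 vs 4135).
D7: worse on layovers (2 vs 1).
D8: worse on miles earned (1310 vs 4135).
No option dominates D3.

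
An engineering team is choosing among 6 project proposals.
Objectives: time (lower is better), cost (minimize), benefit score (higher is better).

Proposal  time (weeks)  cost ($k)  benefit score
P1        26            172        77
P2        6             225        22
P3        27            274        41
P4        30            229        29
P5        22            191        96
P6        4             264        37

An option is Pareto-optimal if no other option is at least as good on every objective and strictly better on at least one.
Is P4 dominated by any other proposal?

P1 vs P4: time 26≤30, cost 172≤229, benefit score 77≥29 — P1 is at least as good on every objective and strictly better on at least one, so P1 dominates P4.

Yes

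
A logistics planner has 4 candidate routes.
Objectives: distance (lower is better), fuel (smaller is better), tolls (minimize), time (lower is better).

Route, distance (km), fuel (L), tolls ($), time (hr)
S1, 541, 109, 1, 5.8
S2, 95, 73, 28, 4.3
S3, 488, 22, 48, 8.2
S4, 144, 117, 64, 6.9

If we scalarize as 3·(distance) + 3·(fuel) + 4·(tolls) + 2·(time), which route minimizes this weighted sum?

S1: 3·541 + 3·109 + 4·1 + 2·5.8 = 1965.6
S2: 3·95 + 3·73 + 4·28 + 2·4.3 = 624.6
S3: 3·488 + 3·22 + 4·48 + 2·8.2 = 1738.4
S4: 3·144 + 3·117 + 4·64 + 2·6.9 = 1052.8
Lowest: S2 at 624.6.

S2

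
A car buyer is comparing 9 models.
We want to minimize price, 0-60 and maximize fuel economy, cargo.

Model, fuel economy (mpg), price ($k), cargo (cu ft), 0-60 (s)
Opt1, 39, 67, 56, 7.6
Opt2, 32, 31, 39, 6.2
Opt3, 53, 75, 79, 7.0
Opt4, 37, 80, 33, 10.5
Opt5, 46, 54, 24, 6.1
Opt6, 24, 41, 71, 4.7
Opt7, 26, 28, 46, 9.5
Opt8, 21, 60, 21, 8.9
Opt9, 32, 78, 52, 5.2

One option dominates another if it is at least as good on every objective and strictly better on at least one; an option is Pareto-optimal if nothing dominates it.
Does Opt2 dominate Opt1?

No

Opt2 vs Opt1: Opt2 is worse on fuel economy (32 vs 39), so it does not dominate Opt1.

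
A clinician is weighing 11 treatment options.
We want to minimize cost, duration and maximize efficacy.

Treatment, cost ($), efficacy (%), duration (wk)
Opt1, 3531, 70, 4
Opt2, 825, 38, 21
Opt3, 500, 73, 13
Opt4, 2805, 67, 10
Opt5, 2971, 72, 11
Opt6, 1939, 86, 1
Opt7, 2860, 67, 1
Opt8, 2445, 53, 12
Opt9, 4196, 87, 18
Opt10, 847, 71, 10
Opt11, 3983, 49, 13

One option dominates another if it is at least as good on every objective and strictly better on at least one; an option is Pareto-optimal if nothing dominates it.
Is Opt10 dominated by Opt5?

Opt5 vs Opt10: Opt5 is worse on cost (2971 vs 847), so it does not dominate Opt10.

No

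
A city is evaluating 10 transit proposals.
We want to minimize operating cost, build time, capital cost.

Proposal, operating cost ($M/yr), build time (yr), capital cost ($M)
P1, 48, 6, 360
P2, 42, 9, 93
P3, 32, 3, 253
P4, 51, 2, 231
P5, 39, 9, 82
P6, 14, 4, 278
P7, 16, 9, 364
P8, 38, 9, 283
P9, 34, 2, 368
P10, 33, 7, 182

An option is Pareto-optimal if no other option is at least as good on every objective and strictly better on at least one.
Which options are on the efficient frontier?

P1: dominated by P3 (operating cost 32≤48, build time 3≤6, capital cost 253≤360).
P2: dominated by P5 (operating cost 39≤42, build time 9≤9, capital cost 82≤93).
P3: not dominated.
P4: not dominated.
P5: not dominated (best capital cost).
P6: not dominated (best operating cost).
P7: dominated by P6 (operating cost 14≤16, build time 4≤9, capital cost 278≤364).
P8: dominated by P3 (operating cost 32≤38, build time 3≤9, capital cost 253≤283).
P9: not dominated.
P10: not dominated.

P3, P4, P5, P6, P9, P10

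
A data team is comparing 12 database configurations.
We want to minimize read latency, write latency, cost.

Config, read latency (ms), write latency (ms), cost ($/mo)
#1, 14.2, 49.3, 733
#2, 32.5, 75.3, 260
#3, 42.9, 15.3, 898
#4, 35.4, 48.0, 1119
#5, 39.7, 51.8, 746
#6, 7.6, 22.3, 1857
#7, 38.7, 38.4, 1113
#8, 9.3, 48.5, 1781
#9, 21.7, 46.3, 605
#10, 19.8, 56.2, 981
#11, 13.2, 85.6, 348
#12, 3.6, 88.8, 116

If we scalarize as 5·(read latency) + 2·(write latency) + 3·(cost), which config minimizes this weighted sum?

#1: 5·14.2 + 2·49.3 + 3·733 = 2368.6
#2: 5·32.5 + 2·75.3 + 3·260 = 1093.1
#3: 5·42.9 + 2·15.3 + 3·898 = 2939.1
#4: 5·35.4 + 2·48.0 + 3·1119 = 3630.0
#5: 5·39.7 + 2·51.8 + 3·746 = 2540.1
#6: 5·7.6 + 2·22.3 + 3·1857 = 5653.6
#7: 5·38.7 + 2·38.4 + 3·1113 = 3609.3
#8: 5·9.3 + 2·48.5 + 3·1781 = 5486.5
#9: 5·21.7 + 2·46.3 + 3·605 = 2016.1
#10: 5·19.8 + 2·56.2 + 3·981 = 3154.4
#11: 5·13.2 + 2·85.6 + 3·348 = 1281.2
#12: 5·3.6 + 2·88.8 + 3·116 = 543.6
Lowest: #12 at 543.6.

#12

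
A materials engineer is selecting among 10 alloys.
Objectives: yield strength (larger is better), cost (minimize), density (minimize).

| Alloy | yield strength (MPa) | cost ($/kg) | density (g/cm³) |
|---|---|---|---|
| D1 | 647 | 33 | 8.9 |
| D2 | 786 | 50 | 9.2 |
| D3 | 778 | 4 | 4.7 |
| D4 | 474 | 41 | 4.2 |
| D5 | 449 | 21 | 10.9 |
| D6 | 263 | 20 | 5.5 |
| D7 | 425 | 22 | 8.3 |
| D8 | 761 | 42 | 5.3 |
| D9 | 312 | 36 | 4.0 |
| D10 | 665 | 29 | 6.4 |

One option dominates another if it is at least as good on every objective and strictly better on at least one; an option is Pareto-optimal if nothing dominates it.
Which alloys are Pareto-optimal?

D2, D3, D4, D9

D1: dominated by D3 (yield strength 778≥647, cost 4≤33, density 4.7≤8.9).
D2: not dominated (best yield strength).
D3: not dominated (best cost).
D4: not dominated.
D5: dominated by D3 (yield strength 778≥449, cost 4≤21, density 4.7≤10.9).
D6: dominated by D3 (yield strength 778≥263, cost 4≤20, density 4.7≤5.5).
D7: dominated by D3 (yield strength 778≥425, cost 4≤22, density 4.7≤8.3).
D8: dominated by D3 (yield strength 778≥761, cost 4≤42, density 4.7≤5.3).
D9: not dominated (best density).
D10: dominated by D3 (yield strength 778≥665, cost 4≤29, density 4.7≤6.4).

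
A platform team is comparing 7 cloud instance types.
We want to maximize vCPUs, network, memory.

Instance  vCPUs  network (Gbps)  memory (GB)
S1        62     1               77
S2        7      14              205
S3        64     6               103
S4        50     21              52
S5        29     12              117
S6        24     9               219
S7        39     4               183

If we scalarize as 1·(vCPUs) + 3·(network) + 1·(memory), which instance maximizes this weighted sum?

S6

S1: 1·62 + 3·1 + 1·77 = 142
S2: 1·7 + 3·14 + 1·205 = 254
S3: 1·64 + 3·6 + 1·103 = 185
S4: 1·50 + 3·21 + 1·52 = 165
S5: 1·29 + 3·12 + 1·117 = 182
S6: 1·24 + 3·9 + 1·219 = 270
S7: 1·39 + 3·4 + 1·183 = 234
Highest: S6 at 270.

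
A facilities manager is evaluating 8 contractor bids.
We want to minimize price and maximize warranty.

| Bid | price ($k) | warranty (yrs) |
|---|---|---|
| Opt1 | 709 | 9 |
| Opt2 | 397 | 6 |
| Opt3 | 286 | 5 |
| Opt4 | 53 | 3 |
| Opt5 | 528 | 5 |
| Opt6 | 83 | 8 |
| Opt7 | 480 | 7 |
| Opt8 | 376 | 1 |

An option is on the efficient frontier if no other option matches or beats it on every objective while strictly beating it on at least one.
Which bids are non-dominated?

Opt1, Opt4, Opt6

Opt1: not dominated (best warranty).
Opt2: dominated by Opt6 (price 83≤397, warranty 8≥6).
Opt3: dominated by Opt6 (price 83≤286, warranty 8≥5).
Opt4: not dominated (best price).
Opt5: dominated by Opt2 (price 397≤528, warranty 6≥5).
Opt6: not dominated.
Opt7: dominated by Opt6 (price 83≤480, warranty 8≥7).
Opt8: dominated by Opt3 (price 286≤376, warranty 5≥1).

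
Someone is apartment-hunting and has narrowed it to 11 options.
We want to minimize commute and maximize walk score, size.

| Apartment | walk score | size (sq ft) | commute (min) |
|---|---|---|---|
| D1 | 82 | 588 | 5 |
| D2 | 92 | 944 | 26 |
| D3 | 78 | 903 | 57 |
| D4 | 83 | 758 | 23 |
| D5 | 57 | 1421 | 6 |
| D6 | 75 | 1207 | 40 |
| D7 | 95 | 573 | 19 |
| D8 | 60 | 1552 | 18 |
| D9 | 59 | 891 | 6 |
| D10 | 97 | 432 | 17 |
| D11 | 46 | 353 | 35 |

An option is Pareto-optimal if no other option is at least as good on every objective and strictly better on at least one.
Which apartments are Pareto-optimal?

D1, D2, D4, D5, D6, D7, D8, D9, D10

D1: not dominated (best commute).
D2: not dominated.
D3: dominated by D2 (walk score 92≥78, size 944≥903, commute 26≤57).
D4: not dominated.
D5: not dominated.
D6: not dominated.
D7: not dominated.
D8: not dominated (best size).
D9: not dominated.
D10: not dominated (best walk score).
D11: dominated by D1 (walk score 82≥46, size 588≥353, commute 5≤35).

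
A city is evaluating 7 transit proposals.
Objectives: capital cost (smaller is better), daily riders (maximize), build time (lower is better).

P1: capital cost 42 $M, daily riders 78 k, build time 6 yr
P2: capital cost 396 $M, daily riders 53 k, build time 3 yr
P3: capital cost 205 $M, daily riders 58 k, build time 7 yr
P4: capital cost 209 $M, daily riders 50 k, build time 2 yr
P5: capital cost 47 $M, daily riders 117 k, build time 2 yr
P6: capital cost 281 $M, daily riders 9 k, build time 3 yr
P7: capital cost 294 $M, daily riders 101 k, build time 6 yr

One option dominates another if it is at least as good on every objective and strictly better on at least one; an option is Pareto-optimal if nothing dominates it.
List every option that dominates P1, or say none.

none

P2: worse on capital cost (396 vs 42).
P3: worse on capital cost (205 vs 42).
P4: worse on capital cost (209 vs 42).
P5: worse on capital cost (47 vs 42).
P6: worse on capital cost (281 vs 42).
P7: worse on capital cost (294 vs 42).
No option dominates P1.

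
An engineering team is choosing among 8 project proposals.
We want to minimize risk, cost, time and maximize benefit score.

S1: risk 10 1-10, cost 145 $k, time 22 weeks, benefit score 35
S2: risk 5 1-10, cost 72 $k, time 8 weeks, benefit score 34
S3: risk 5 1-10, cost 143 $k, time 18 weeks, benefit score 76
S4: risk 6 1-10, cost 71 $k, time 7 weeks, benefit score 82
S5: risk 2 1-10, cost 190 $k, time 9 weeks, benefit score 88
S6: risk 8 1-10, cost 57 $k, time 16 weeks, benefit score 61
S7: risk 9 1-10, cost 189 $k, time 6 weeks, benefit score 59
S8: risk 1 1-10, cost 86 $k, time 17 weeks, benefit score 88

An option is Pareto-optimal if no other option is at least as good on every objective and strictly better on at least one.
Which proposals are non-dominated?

S2, S4, S5, S6, S7, S8

S1: dominated by S3 (risk 5≤10, cost 143≤145, time 18≤22, benefit score 76≥35).
S2: not dominated.
S3: dominated by S8 (risk 1≤5, cost 86≤143, time 17≤18, benefit score 88≥76).
S4: not dominated.
S5: not dominated.
S6: not dominated (best cost).
S7: not dominated (best time).
S8: not dominated (best risk).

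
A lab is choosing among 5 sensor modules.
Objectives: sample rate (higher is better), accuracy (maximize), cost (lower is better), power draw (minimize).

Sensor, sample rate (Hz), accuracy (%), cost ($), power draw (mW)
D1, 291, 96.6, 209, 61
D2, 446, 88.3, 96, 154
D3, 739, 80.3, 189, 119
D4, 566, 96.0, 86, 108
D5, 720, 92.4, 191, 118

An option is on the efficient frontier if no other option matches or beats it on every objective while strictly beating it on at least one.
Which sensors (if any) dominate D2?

D4: sample rate 566≥446, accuracy 96.0≥88.3, cost 86≤96, power draw 108≤154 — dominates D2.
Others (D1, D3, D5) are each worse than D2 on at least one objective.

D4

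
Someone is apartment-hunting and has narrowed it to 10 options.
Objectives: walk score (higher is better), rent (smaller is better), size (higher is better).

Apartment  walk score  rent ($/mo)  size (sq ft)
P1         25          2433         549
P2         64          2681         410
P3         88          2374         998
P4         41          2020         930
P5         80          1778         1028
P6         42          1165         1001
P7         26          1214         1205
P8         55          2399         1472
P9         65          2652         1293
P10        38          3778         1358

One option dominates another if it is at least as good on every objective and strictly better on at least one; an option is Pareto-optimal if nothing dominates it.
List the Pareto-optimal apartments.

P3, P5, P6, P7, P8, P9

P1: dominated by P3 (walk score 88≥25, rent 2374≤2433, size 998≥549).
P2: dominated by P3 (walk score 88≥64, rent 2374≤2681, size 998≥410).
P3: not dominated (best walk score).
P4: dominated by P5 (walk score 80≥41, rent 1778≤2020, size 1028≥930).
P5: not dominated.
P6: not dominated (best rent).
P7: not dominated.
P8: not dominated (best size).
P9: not dominated.
P10: dominated by P8 (walk score 55≥38, rent 2399≤3778, size 1472≥1358).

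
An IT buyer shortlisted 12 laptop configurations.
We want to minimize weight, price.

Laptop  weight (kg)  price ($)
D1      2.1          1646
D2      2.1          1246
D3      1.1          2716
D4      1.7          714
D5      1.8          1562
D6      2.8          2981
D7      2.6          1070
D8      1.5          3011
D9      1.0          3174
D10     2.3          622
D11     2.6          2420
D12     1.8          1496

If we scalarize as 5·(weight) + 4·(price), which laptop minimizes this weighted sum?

D1: 5·2.1 + 4·1646 = 6594.5
D2: 5·2.1 + 4·1246 = 4994.5
D3: 5·1.1 + 4·2716 = 10869.5
D4: 5·1.7 + 4·714 = 2864.5
D5: 5·1.8 + 4·1562 = 6257.0
D6: 5·2.8 + 4·2981 = 11938.0
D7: 5·2.6 + 4·1070 = 4293.0
D8: 5·1.5 + 4·3011 = 12051.5
D9: 5·1.0 + 4·3174 = 12701.0
D10: 5·2.3 + 4·622 = 2499.5
D11: 5·2.6 + 4·2420 = 9693.0
D12: 5·1.8 + 4·1496 = 5993.0
Lowest: D10 at 2499.5.

D10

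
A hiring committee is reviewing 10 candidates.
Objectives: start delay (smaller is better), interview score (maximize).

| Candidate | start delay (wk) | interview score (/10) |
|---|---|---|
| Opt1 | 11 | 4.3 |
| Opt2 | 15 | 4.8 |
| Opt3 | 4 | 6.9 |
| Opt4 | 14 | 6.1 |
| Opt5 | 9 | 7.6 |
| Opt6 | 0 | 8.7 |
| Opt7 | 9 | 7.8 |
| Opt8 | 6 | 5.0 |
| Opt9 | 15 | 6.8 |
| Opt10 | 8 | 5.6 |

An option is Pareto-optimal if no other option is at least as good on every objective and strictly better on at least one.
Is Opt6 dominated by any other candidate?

Opt1: worse on start delay (11 vs 0).
Opt2: worse on start delay (15 vs 0).
Opt3: worse on start delay (4 vs 0).
Opt4: worse on start delay (14 vs 0).
Opt5: worse on start delay (9 vs 0).
Opt7: worse on start delay (9 vs 0).
Opt8: worse on start delay (6 vs 0).
Opt9: worse on start delay (15 vs 0).
Opt10: worse on start delay (8 vs 0).
No option is at least as good as Opt6 on every objective and strictly better on one.

No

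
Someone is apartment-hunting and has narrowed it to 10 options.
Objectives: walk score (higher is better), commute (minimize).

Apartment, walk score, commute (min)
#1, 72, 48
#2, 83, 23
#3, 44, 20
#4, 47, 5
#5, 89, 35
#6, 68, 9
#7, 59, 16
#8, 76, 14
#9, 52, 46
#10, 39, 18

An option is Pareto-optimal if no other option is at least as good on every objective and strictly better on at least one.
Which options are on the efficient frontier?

#2, #4, #5, #6, #8

#1: dominated by #2 (walk score 83≥72, commute 23≤48).
#2: not dominated.
#3: dominated by #4 (walk score 47≥44, commute 5≤20).
#4: not dominated (best commute).
#5: not dominated (best walk score).
#6: not dominated.
#7: dominated by #6 (walk score 68≥59, commute 9≤16).
#8: not dominated.
#9: dominated by #2 (walk score 83≥52, commute 23≤46).
#10: dominated by #4 (walk score 47≥39, commute 5≤18).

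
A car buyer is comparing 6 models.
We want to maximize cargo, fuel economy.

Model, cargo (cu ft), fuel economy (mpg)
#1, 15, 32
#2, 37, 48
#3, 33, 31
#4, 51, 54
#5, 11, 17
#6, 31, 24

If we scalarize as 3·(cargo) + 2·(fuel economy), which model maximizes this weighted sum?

#4

#1: 3·15 + 2·32 = 109
#2: 3·37 + 2·48 = 207
#3: 3·33 + 2·31 = 161
#4: 3·51 + 2·54 = 261
#5: 3·11 + 2·17 = 67
#6: 3·31 + 2·24 = 141
Highest: #4 at 261.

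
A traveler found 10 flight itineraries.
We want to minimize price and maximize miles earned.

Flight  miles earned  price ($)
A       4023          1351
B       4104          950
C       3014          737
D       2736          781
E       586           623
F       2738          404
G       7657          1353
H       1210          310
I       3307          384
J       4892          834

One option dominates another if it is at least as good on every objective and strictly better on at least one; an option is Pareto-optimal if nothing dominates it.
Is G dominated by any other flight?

No

A: worse on miles earned (4023 vs 7657).
B: worse on miles earned (4104 vs 7657).
C: worse on miles earned (3014 vs 7657).
D: worse on miles earned (2736 vs 7657).
E: worse on miles earned (586 vs 7657).
F: worse on miles earned (2738 vs 7657).
H: worse on miles earned (1210 vs 7657).
I: worse on miles earned (3307 vs 7657).
J: worse on miles earned (4892 vs 7657).
No option is at least as good as G on every objective and strictly better on one.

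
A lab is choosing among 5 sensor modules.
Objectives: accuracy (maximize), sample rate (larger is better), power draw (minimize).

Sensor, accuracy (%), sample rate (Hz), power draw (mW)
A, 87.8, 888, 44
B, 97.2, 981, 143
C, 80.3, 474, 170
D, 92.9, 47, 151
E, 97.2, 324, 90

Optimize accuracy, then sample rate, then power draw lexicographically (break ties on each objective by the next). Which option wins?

B

First maximize accuracy: best is 97.2, kept {B, E}.
Then maximize sample rate: best is 981, kept {B}.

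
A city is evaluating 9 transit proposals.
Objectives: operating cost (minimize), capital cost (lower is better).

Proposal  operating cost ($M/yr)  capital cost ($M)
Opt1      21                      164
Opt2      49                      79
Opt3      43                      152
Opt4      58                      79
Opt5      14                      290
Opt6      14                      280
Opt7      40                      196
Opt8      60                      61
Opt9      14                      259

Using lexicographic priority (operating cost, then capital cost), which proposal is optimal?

Opt9

First minimize operating cost: best is 14, kept {Opt5, Opt6, Opt9}.
Then minimize capital cost: best is 259, kept {Opt9}.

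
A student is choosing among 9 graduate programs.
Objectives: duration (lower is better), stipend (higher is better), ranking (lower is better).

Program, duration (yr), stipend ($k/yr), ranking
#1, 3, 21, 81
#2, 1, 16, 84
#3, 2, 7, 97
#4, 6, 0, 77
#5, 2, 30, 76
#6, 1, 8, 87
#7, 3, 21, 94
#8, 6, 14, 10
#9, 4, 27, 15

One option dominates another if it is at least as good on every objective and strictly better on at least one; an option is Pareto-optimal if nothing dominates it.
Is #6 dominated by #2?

Yes

#2 vs #6: duration 1≤1, stipend 16≥8, ranking 84≤87 — #2 is at least as good on every objective with at least one strict improvement.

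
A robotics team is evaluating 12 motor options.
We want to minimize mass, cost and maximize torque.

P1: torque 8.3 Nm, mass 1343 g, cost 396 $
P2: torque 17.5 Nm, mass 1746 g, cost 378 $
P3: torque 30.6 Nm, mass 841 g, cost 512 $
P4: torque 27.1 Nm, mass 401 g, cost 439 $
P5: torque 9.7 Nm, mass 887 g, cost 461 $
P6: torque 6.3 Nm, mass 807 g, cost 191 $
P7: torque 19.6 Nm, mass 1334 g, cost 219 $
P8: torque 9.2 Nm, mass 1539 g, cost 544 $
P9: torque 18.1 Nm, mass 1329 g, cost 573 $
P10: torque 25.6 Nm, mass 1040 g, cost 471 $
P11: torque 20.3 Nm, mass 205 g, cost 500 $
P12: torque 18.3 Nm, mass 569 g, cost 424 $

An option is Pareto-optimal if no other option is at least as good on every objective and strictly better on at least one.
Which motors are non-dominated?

P1: dominated by P7 (torque 19.6≥8.3, mass 1334≤1343, cost 219≤396).
P2: dominated by P7 (torque 19.6≥17.5, mass 1334≤1746, cost 219≤378).
P3: not dominated (best torque).
P4: not dominated.
P5: dominated by P4 (torque 27.1≥9.7, mass 401≤887, cost 439≤461).
P6: not dominated (best cost).
P7: not dominated.
P8: dominated by P3 (torque 30.6≥9.2, mass 841≤1539, cost 512≤544).
P9: dominated by P3 (torque 30.6≥18.1, mass 841≤1329, cost 512≤573).
P10: dominated by P4 (torque 27.1≥25.6, mass 401≤1040, cost 439≤471).
P11: not dominated (best mass).
P12: not dominated.

P3, P4, P6, P7, P11, P12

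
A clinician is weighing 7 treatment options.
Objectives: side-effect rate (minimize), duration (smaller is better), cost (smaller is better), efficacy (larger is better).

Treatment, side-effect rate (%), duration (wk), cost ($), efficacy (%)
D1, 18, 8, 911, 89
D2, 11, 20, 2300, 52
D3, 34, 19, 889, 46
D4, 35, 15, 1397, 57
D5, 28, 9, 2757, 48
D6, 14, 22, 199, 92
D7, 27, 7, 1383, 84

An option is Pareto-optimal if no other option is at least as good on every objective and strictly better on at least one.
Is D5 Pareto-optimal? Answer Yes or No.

D1 vs D5: side-effect rate 18≤28, duration 8≤9, cost 911≤2757, efficacy 89≥48 — D1 is at least as good on every objective and strictly better on at least one, so D1 dominates D5.

No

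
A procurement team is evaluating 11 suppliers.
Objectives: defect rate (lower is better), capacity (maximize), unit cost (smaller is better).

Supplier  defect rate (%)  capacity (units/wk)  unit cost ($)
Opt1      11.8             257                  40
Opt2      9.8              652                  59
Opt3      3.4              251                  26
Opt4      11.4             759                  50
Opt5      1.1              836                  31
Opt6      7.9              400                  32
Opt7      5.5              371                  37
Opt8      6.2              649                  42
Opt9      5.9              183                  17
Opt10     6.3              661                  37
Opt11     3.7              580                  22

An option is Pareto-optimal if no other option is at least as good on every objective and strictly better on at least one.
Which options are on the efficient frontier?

Opt1: dominated by Opt5 (defect rate 1.1≤11.8, capacity 836≥257, unit cost 31≤40).
Opt2: dominated by Opt5 (defect rate 1.1≤9.8, capacity 836≥652, unit cost 31≤59).
Opt3: not dominated.
Opt4: dominated by Opt5 (defect rate 1.1≤11.4, capacity 836≥759, unit cost 31≤50).
Opt5: not dominated (best defect rate).
Opt6: dominated by Opt5 (defect rate 1.1≤7.9, capacity 836≥400, unit cost 31≤32).
Opt7: dominated by Opt5 (defect rate 1.1≤5.5, capacity 836≥371, unit cost 31≤37).
Opt8: dominated by Opt5 (defect rate 1.1≤6.2, capacity 836≥649, unit cost 31≤42).
Opt9: not dominated (best unit cost).
Opt10: dominated by Opt5 (defect rate 1.1≤6.3, capacity 836≥661, unit cost 31≤37).
Opt11: not dominated.

Opt3, Opt5, Opt9, Opt11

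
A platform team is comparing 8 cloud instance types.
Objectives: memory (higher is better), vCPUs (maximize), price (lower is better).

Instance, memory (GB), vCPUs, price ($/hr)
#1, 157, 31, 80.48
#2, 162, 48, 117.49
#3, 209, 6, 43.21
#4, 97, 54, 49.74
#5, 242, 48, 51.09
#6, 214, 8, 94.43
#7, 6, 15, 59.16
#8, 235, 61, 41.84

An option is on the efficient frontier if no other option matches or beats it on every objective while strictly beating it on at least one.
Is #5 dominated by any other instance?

No

#1: worse on memory (157 vs 242).
#2: worse on memory (162 vs 242).
#3: worse on memory (209 vs 242).
#4: worse on memory (97 vs 242).
#6: worse on memory (214 vs 242).
#7: worse on memory (6 vs 242).
#8: worse on memory (235 vs 242).
No option is at least as good as #5 on every objective and strictly better on one.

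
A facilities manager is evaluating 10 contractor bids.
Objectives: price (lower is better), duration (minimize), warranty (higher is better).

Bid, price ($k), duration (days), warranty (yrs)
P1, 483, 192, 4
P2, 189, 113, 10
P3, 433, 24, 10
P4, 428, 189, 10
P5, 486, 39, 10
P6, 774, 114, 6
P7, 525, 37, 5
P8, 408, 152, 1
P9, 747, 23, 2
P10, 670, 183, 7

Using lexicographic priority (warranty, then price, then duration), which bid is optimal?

P2

First maximize warranty: best is 10, kept {P2, P3, P4, P5}.
Then minimize price: best is 189, kept {P2}.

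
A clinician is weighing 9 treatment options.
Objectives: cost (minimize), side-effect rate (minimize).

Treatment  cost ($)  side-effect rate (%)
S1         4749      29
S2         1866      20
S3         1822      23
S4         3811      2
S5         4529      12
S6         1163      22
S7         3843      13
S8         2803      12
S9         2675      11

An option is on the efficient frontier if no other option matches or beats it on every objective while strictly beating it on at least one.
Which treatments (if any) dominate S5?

S4, S8, S9

S4: cost 3811≤4529, side-effect rate 2≤12 — dominates S5.
S8: cost 2803≤4529, side-effect rate 12≤12 — dominates S5.
S9: cost 2675≤4529, side-effect rate 11≤12 — dominates S5.
Others (S1, S2, S3, S6, S7) are each worse than S5 on at least one objective.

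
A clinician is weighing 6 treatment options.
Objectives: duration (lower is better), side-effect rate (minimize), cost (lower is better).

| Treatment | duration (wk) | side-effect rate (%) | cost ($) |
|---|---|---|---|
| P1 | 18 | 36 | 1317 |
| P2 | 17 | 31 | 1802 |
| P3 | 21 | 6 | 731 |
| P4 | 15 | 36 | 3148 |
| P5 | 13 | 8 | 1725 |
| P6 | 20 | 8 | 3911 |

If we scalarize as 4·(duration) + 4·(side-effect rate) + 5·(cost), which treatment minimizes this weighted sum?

P3

P1: 4·18 + 4·36 + 5·1317 = 6801
P2: 4·17 + 4·31 + 5·1802 = 9202
P3: 4·21 + 4·6 + 5·731 = 3763
P4: 4·15 + 4·36 + 5·3148 = 15944
P5: 4·13 + 4·8 + 5·1725 = 8709
P6: 4·20 + 4·8 + 5·3911 = 19667
Lowest: P3 at 3763.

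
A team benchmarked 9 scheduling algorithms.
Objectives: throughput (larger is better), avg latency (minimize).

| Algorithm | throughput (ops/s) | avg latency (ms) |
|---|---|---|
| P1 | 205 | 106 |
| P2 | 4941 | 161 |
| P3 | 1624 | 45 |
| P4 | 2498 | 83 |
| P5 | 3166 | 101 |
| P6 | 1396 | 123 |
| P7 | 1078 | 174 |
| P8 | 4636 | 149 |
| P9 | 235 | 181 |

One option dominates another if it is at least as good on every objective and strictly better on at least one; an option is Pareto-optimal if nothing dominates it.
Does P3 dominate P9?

P3 vs P9: throughput 1624≥235, avg latency 45≤181 — P3 is at least as good on every objective with at least one strict improvement.

Yes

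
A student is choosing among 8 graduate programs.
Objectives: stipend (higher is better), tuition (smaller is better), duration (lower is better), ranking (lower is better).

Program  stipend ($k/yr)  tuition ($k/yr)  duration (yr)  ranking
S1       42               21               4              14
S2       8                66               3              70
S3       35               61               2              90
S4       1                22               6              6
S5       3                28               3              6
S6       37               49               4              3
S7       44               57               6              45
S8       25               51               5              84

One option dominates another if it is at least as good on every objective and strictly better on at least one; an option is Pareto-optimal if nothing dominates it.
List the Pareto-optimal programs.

S1, S2, S3, S4, S5, S6, S7

S1: not dominated (best tuition).
S2: not dominated.
S3: not dominated (best duration).
S4: not dominated.
S5: not dominated.
S6: not dominated (best ranking).
S7: not dominated (best stipend).
S8: dominated by S1 (stipend 42≥25, tuition 21≤51, duration 4≤5, ranking 14≤84).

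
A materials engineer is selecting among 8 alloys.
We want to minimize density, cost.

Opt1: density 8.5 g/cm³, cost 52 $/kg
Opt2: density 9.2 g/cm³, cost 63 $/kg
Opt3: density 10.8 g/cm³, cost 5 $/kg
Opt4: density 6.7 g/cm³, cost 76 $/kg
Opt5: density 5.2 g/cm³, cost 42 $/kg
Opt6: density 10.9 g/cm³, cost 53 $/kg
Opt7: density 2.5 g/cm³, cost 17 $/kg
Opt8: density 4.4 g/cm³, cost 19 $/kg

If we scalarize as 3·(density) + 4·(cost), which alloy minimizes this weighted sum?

Opt3

Opt1: 3·8.5 + 4·52 = 233.5
Opt2: 3·9.2 + 4·63 = 279.6
Opt3: 3·10.8 + 4·5 = 52.4
Opt4: 3·6.7 + 4·76 = 324.1
Opt5: 3·5.2 + 4·42 = 183.6
Opt6: 3·10.9 + 4·53 = 244.7
Opt7: 3·2.5 + 4·17 = 75.5
Opt8: 3·4.4 + 4·19 = 89.2
Lowest: Opt3 at 52.4.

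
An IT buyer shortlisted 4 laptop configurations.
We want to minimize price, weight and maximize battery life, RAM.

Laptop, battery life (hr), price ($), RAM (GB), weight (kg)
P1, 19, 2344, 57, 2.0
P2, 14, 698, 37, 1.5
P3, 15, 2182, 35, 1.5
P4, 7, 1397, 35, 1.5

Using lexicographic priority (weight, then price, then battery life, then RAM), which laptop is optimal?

P2

First minimize weight: best is 1.5, kept {P2, P3, P4}.
Then minimize price: best is 698, kept {P2}.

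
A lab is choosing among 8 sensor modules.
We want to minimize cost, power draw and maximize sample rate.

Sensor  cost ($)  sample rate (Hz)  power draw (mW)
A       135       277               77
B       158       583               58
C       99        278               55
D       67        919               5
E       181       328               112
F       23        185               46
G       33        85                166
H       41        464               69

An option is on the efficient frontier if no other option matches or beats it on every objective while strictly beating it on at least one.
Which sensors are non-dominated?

A: dominated by C (cost 99≤135, sample rate 278≥277, power draw 55≤77).
B: dominated by D (cost 67≤158, sample rate 919≥583, power draw 5≤58).
C: dominated by D (cost 67≤99, sample rate 919≥278, power draw 5≤55).
D: not dominated (best sample rate).
E: dominated by B (cost 158≤181, sample rate 583≥328, power draw 58≤112).
F: not dominated (best cost).
G: dominated by F (cost 23≤33, sample rate 185≥85, power draw 46≤166).
H: not dominated.

D, F, H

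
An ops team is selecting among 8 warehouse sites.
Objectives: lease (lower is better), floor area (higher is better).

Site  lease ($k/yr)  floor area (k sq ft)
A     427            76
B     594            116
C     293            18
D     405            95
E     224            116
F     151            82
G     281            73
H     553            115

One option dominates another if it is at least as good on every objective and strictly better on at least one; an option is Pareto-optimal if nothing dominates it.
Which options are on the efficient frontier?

E, F

A: dominated by D (lease 405≤427, floor area 95≥76).
B: dominated by E (lease 224≤594, floor area 116≥116).
C: dominated by E (lease 224≤293, floor area 116≥18).
D: dominated by E (lease 224≤405, floor area 116≥95).
E: not dominated.
F: not dominated (best lease).
G: dominated by E (lease 224≤281, floor area 116≥73).
H: dominated by E (lease 224≤553, floor area 116≥115).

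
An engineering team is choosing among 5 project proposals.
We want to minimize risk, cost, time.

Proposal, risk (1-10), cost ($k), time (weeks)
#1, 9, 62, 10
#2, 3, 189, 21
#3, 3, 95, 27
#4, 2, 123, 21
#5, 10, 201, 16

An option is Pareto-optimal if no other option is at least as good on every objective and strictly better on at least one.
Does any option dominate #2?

#4 vs #2: risk 2≤3, cost 123≤189, time 21≤21 — #4 is at least as good on every objective and strictly better on at least one, so #4 dominates #2.

Yes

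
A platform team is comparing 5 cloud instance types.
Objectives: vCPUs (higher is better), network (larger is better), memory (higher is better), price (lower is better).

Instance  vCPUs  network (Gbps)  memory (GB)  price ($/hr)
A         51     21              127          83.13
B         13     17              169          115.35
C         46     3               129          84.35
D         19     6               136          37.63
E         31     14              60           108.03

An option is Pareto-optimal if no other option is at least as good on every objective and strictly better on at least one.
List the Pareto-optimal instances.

A, B, C, D

A: not dominated (best vCPUs).
B: not dominated (best memory).
C: not dominated.
D: not dominated (best price).
E: dominated by A (vCPUs 51≥31, network 21≥14, memory 127≥60, price 83.13≤108.03).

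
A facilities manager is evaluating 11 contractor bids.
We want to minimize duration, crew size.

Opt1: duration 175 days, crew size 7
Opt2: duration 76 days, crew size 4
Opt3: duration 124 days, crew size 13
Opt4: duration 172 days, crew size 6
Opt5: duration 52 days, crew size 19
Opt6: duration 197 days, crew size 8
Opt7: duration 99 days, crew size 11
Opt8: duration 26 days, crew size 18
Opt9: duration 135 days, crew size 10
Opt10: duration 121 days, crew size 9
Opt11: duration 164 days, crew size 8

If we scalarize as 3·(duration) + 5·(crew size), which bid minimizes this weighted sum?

Opt8

Opt1: 3·175 + 5·7 = 560
Opt2: 3·76 + 5·4 = 248
Opt3: 3·124 + 5·13 = 437
Opt4: 3·172 + 5·6 = 546
Opt5: 3·52 + 5·19 = 251
Opt6: 3·197 + 5·8 = 631
Opt7: 3·99 + 5·11 = 352
Opt8: 3·26 + 5·18 = 168
Opt9: 3·135 + 5·10 = 455
Opt10: 3·121 + 5·9 = 408
Opt11: 3·164 + 5·8 = 532
Lowest: Opt8 at 168.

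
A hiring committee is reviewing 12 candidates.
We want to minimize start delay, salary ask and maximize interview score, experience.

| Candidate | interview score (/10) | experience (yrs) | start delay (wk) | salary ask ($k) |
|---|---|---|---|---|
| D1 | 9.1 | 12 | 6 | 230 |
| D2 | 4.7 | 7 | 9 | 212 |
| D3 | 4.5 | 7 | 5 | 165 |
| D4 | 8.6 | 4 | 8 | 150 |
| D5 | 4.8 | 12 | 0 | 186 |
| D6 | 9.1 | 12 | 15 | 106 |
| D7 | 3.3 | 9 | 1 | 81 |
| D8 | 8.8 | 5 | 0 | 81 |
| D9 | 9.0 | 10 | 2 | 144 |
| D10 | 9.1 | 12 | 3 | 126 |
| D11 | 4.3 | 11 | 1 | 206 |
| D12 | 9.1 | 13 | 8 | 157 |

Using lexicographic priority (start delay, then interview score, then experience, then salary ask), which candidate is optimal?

D8

First minimize start delay: best is 0, kept {D5, D8}.
Then maximize interview score: best is 8.8, kept {D8}.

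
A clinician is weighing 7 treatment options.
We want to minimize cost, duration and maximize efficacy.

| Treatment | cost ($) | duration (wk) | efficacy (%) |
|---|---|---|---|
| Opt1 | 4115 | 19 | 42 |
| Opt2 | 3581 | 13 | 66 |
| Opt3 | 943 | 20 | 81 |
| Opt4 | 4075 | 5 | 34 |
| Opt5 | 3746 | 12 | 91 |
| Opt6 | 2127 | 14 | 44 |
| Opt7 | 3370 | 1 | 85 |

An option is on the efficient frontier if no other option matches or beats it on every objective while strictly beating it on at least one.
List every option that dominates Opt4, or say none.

Opt7

Opt7: cost 3370≤4075, duration 1≤5, efficacy 85≥34 — dominates Opt4.
Others (Opt1, Opt2, Opt3, Opt5, Opt6) are each worse than Opt4 on at least one objective.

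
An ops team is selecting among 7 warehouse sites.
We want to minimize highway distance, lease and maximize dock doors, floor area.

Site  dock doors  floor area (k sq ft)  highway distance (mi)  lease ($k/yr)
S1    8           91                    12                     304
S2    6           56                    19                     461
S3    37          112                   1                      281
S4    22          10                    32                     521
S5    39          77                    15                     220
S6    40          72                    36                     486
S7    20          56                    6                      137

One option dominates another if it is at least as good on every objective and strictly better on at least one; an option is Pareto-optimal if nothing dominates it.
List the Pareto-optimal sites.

S1: dominated by S3 (dock doors 37≥8, floor area 112≥91, highway distance 1≤12, lease 281≤304).
S2: dominated by S1 (dock doors 8≥6, floor area 91≥56, highway distance 12≤19, lease 304≤461).
S3: not dominated (best floor area).
S4: dominated by S3 (dock doors 37≥22, floor area 112≥10, highway distance 1≤32, lease 281≤521).
S5: not dominated.
S6: not dominated (best dock doors).
S7: not dominated (best lease).

S3, S5, S6, S7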